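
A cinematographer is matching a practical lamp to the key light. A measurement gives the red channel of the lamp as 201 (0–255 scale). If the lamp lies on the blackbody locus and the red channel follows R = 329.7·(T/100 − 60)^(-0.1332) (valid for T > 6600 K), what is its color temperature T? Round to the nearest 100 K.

(t − 60)^(-0.1332) = 201/329.7 = 0.60965.
t − 60 = 0.60965^(1/-0.1332) = 0.60965^(-7.508) = 41.071, so t = 101.071.
T = 100·t = 10107 K → 10100 K to the nearest 100 K.

10100 K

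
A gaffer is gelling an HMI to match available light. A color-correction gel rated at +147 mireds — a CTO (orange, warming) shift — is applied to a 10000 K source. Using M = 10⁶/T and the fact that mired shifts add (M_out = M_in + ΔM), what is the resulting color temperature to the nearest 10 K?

4050 K

M_in = 10⁶/10000 = 100.00 mireds.
M_out = 100.00 + (+147) = 247.00 mireds.
T_out = 10⁶/247.00 = 4048.6 K → 4050 K.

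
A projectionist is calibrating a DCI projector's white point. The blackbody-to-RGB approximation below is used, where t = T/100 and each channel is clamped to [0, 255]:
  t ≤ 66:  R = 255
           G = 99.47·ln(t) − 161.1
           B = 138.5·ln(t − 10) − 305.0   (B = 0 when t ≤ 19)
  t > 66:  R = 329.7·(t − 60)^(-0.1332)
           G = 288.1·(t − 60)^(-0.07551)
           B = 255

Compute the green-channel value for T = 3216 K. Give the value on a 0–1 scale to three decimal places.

0.722

t = 3216/100 = 32.16; the t ≤ 66 branch applies.
G = 99.47·ln 32.16 − 161.1 = 99.47·3.4707 − 161.1 = 184.133.
On a 0–1 scale: 184.133/255 = 0.7221 → 0.722.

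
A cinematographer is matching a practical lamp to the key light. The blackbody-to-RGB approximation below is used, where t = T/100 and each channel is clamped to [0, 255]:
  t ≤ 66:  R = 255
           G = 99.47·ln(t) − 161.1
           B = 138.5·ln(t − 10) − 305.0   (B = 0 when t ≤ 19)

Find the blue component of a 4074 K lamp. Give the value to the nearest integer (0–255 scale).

t = 4074/100 = 40.74; the t ≤ 66 branch applies.
B = 138.5·ln(40.74 − 10) − 305.0 = 138.5·ln 30.74 − 305.0 = 138.5·3.4256 − 305.0 = 169.441.
Rounded: 169.

169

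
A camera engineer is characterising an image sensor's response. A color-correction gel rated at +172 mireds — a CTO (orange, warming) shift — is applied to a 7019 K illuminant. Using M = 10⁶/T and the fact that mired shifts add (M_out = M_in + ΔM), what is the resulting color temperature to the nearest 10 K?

3180 K

M_in = 10⁶/7019 = 142.47 mireds.
M_out = 142.47 + (+172) = 314.47 mireds.
T_out = 10⁶/314.47 = 3179.9 K → 3180 K.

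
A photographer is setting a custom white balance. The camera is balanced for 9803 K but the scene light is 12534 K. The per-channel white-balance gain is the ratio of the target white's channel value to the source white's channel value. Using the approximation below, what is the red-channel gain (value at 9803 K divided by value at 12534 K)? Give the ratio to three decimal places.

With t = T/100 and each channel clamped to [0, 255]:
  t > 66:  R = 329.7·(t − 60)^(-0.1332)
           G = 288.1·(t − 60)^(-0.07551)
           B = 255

At 12534 K (t = 125.34):
  R = 329.7·(125.34 − 60)^(-0.1332) = 329.7·65.34^(-0.1332) = 329.7·0.57308 = 188.946.
At 9803 K (t = 98.03):
  R = 329.7·(98.03 − 60)^(-0.1332) = 329.7·38.03^(-0.1332) = 329.7·0.61592 = 203.070.
Gain = 203.070 / 188.946 = 1.0748 → 1.075.

1.075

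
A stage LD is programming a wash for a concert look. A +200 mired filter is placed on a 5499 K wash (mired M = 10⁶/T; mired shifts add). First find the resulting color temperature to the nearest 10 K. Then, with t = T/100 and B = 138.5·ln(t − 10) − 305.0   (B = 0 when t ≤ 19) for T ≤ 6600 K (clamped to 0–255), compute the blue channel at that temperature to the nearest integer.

81

M_in = 10⁶/5499 = 181.85; M_out = 181.85 + (+200) = 381.85.
T_out = 10⁶/381.85 = 2618.8 K → 2620 K; t = 26.2.
B = 138.5·ln(26.2 − 10) − 305.0 = 138.5·ln 16.2 − 305.0 = 138.5·2.7850 − 305.0 = 80.724.
Rounded: 81.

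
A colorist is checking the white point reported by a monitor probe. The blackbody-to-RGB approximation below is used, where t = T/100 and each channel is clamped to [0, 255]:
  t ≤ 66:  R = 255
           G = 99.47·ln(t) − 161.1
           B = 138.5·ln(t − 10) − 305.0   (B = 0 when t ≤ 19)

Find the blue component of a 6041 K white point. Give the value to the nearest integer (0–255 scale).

t = 6041/100 = 60.41; the t ≤ 66 branch applies.
B = 138.5·ln(60.41 − 10) − 305.0 = 138.5·ln 50.41 − 305.0 = 138.5·3.9202 − 305.0 = 237.946.
Rounded: 238.

238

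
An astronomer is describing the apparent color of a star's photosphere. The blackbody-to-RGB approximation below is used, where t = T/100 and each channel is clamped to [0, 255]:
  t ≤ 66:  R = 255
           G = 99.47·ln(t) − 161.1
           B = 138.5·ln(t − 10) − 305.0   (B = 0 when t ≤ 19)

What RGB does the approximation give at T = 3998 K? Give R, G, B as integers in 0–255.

t = 3998/100 = 39.98; the t ≤ 66 branch applies.
R = 255 by definition for t ≤ 66.
G = 99.47·ln 39.98 − 161.1 = 99.47·3.6884 − 161.1 = 205.783.
B = 138.5·ln(39.98 − 10) − 305.0 = 138.5·ln 29.98 − 305.0 = 138.5·3.4005 − 305.0 = 165.973.
Rounded: (255, 206, 166).

R=255, G=206, B=166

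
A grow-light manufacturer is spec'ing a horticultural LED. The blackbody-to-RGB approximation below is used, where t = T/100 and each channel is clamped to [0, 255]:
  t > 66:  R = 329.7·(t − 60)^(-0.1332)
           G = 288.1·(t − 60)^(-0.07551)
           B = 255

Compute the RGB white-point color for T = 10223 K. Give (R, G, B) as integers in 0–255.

t = 10223/100 = 102.23; the t > 66 branch applies.
R = 329.7·(102.23 − 60)^(-0.1332) = 329.7·42.23^(-0.1332) = 329.7·0.60739 = 200.256.
G = 288.1·(102.23 − 60)^(-0.07551) = 288.1·42.23^(-0.07551) = 288.1·0.75379 = 217.166.
B = 255 by definition for t > 66.
Rounded: (200, 217, 255).

(200, 217, 255)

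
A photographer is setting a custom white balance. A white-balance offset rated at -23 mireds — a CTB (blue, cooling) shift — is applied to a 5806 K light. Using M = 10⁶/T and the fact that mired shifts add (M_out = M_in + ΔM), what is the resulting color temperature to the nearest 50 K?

M_in = 10⁶/5806 = 172.24 mireds.
M_out = 172.24 + (-23) = 149.24 mireds.
T_out = 10⁶/149.24 = 6700.8 K → 6700 K.

6700 K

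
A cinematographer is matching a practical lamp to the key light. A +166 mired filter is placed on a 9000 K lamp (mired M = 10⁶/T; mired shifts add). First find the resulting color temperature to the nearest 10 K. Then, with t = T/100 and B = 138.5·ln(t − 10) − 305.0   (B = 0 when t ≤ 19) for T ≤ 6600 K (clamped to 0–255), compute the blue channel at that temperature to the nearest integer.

147

M_in = 10⁶/9000 = 111.11; M_out = 111.11 + (+166) = 277.11.
T_out = 10⁶/277.11 = 3608.7 K → 3610 K; t = 36.1.
B = 138.5·ln(36.1 − 10) − 305.0 = 138.5·ln 26.1 − 305.0 = 138.5·3.2619 − 305.0 = 146.778.
Rounded: 147.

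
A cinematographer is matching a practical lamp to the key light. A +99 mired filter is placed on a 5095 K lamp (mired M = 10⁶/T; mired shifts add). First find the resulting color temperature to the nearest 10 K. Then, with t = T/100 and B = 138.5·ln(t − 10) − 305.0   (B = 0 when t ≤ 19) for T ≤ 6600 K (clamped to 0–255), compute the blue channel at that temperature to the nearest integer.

135

M_in = 10⁶/5095 = 196.27; M_out = 196.27 + (+99) = 295.27.
T_out = 10⁶/295.27 = 3386.7 K → 3390 K; t = 33.9.
B = 138.5·ln(33.9 − 10) − 305.0 = 138.5·ln 23.9 − 305.0 = 138.5·3.1739 − 305.0 = 134.582.
Rounded: 135.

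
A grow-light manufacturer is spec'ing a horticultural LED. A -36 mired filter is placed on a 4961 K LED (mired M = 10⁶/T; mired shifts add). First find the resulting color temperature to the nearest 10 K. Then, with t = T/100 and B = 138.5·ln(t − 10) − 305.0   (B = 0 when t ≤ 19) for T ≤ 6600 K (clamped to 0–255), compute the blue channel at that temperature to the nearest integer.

M_in = 10⁶/4961 = 201.57; M_out = 201.57 + (-36) = 165.57.
T_out = 10⁶/165.57 = 6039.7 K → 6040 K; t = 60.4.
B = 138.5·ln(60.4 − 10) − 305.0 = 138.5·ln 50.4 − 305.0 = 138.5·3.9200 − 305.0 = 237.919.
Rounded: 238.

238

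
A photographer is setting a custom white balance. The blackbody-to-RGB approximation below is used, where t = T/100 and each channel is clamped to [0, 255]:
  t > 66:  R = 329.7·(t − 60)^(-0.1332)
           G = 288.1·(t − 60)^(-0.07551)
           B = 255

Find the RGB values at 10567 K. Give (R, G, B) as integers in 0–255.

t = 10567/100 = 105.67; the t > 66 branch applies.
R = 329.7·(105.67 − 60)^(-0.1332) = 329.7·45.67^(-0.1332) = 329.7·0.60109 = 198.178.
G = 288.1·(105.67 − 60)^(-0.07551) = 288.1·45.67^(-0.07551) = 288.1·0.74934 = 215.886.
B = 255 by definition for t > 66.
Rounded: (198, 216, 255).

(198, 216, 255)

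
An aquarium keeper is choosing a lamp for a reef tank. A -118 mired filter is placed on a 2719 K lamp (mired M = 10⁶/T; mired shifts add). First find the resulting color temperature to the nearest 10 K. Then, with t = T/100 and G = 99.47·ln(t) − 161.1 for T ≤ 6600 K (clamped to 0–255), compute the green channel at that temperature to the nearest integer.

206

M_in = 10⁶/2719 = 367.78; M_out = 367.78 + (-118) = 249.78.
T_out = 10⁶/249.78 = 4003.5 K → 4000 K; t = 40.
G = 99.47·ln 40 − 161.1 = 99.47·3.6889 − 161.1 = 205.833.
Rounded: 206.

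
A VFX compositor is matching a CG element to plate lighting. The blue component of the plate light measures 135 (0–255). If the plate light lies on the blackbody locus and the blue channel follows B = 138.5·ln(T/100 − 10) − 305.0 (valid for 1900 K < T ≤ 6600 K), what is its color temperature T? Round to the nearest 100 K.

3400 K

ln(t − 10) = (135 + 305.0) / 138.5 = 3.1769.
t − 10 = e^3.1769 = 23.972, so t = 33.972.
T = 100·t = 3397 K → 3400 K to the nearest 100 K.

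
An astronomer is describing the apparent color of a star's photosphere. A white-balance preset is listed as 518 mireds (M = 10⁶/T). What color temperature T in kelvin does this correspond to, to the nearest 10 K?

1930 K

T = 10⁶ / 518 = 1930.50 K → 1930 K.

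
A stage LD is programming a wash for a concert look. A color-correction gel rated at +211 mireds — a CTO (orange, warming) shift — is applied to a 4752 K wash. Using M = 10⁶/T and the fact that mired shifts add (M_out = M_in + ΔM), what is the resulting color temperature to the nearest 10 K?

2370 K

M_in = 10⁶/4752 = 210.44 mireds.
M_out = 210.44 + (+211) = 421.44 mireds.
T_out = 10⁶/421.44 = 2372.8 K → 2370 K.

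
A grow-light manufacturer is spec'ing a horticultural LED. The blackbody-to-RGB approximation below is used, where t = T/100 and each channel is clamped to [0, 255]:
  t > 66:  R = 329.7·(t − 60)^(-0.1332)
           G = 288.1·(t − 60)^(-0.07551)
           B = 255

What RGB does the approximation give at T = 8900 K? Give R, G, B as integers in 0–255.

R=211, G=223, B=255

t = 8900/100 = 89; the t > 66 branch applies.
R = 329.7·(89 − 60)^(-0.1332) = 329.7·29^(-0.1332) = 329.7·0.63857 = 210.537.
G = 288.1·(89 − 60)^(-0.07551) = 288.1·29^(-0.07551) = 288.1·0.77549 = 223.418.
B = 255 by definition for t > 66.
Rounded: (211, 223, 255).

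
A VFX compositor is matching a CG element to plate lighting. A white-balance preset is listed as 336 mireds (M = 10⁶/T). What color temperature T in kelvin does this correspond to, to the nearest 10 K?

2980 K

T = 10⁶ / 336 = 2976.19 K → 2980 K.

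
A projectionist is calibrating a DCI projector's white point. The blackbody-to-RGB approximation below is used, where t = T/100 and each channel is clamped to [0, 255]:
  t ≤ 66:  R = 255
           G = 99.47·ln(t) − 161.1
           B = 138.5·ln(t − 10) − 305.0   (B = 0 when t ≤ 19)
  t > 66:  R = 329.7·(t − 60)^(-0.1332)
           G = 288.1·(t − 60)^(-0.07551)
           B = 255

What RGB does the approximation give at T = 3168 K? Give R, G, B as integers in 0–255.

R=255, G=183, B=121

t = 3168/100 = 31.68; the t ≤ 66 branch applies.
R = 255 by definition for t ≤ 66.
G = 99.47·ln 31.68 − 161.1 = 99.47·3.4557 − 161.1 = 182.637.
B = 138.5·ln(31.68 − 10) − 305.0 = 138.5·ln 21.68 − 305.0 = 138.5·3.0764 − 305.0 = 121.080.
Rounded: (255, 183, 121).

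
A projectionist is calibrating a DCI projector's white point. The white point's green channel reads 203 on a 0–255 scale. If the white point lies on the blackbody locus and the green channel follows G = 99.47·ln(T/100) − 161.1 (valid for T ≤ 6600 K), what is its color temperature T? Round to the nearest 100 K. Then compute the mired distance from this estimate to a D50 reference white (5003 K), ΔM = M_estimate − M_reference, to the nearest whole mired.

+57 mireds

ln t = (203 + 161.1) / 99.47 = 3.6604.
t = e^3.6604 = 38.877.
T = 100·t = 3888 K → 3900 K to the nearest 100 K.
M_estimate = 10⁶/3900 = 256.41; M_reference = 10⁶/5003 = 199.88.
ΔM = 256.41 − 199.88 = 56.53 → +57 mireds.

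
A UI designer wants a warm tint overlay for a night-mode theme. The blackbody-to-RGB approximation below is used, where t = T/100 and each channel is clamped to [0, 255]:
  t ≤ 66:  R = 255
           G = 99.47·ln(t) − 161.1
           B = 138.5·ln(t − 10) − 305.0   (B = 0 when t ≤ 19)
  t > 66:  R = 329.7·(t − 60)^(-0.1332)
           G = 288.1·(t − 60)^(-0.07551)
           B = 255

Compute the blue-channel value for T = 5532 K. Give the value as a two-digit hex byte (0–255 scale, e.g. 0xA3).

t = 5532/100 = 55.32; the t ≤ 66 branch applies.
B = 138.5·ln(55.32 − 10) − 305.0 = 138.5·ln 45.32 − 305.0 = 138.5·3.8137 − 305.0 = 223.204.
Rounded: 223; in hex, 0xDF.

0xDF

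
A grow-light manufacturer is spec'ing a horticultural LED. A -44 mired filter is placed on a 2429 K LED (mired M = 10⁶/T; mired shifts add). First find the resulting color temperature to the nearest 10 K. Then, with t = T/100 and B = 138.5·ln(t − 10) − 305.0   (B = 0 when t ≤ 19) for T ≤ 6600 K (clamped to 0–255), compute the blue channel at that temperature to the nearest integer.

M_in = 10⁶/2429 = 411.69; M_out = 411.69 + (-44) = 367.69.
T_out = 10⁶/367.69 = 2719.7 K → 2720 K; t = 27.2.
B = 138.5·ln(27.2 − 10) − 305.0 = 138.5·ln 17.2 − 305.0 = 138.5·2.8449 − 305.0 = 89.020.
Rounded: 89.

89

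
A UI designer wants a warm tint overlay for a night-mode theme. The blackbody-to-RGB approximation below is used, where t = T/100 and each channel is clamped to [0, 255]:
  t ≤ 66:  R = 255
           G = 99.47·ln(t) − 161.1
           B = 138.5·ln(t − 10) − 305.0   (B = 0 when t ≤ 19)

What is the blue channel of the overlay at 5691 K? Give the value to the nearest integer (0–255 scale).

t = 5691/100 = 56.91; the t ≤ 66 branch applies.
B = 138.5·ln(56.91 − 10) − 305.0 = 138.5·ln 46.91 − 305.0 = 138.5·3.8482 − 305.0 = 227.980.
Rounded: 228.

228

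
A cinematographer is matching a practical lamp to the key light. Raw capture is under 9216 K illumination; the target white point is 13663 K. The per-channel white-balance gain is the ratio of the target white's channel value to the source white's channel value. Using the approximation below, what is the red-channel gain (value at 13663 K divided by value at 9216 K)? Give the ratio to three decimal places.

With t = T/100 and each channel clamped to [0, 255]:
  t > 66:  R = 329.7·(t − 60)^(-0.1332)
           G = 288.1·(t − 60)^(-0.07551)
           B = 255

0.891

At 9216 K (t = 92.16):
  R = 329.7·(92.16 − 60)^(-0.1332) = 329.7·32.16^(-0.1332) = 329.7·0.62983 = 207.656.
At 13663 K (t = 136.63):
  R = 329.7·(136.63 − 60)^(-0.1332) = 329.7·76.63^(-0.1332) = 329.7·0.56105 = 184.977.
Gain = 184.977 / 207.656 = 0.8908 → 0.891.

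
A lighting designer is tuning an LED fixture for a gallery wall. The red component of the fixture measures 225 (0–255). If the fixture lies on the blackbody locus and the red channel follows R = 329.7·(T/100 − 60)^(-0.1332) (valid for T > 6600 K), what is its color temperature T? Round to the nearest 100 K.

(t − 60)^(-0.1332) = 225/329.7 = 0.68244.
t − 60 = 0.68244^(1/-0.1332) = 0.68244^(-7.508) = 17.610, so t = 77.610.
T = 100·t = 7761 K → 7800 K to the nearest 100 K.

7800 K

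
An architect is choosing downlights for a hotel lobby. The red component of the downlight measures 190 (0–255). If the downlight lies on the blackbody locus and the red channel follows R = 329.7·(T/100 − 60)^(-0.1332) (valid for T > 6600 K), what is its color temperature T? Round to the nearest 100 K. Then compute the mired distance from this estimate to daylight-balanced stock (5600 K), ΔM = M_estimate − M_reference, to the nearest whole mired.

-97 mireds

(t − 60)^(-0.1332) = 190/329.7 = 0.57628.
t − 60 = 0.57628^(1/-0.1332) = 0.57628^(-7.508) = 62.667, so t = 122.667.
T = 100·t = 12267 K → 12300 K to the nearest 100 K.
M_estimate = 10⁶/12300 = 81.30; M_reference = 10⁶/5600 = 178.57.
ΔM = 81.30 − 178.57 = -97.27 → -97 mireds.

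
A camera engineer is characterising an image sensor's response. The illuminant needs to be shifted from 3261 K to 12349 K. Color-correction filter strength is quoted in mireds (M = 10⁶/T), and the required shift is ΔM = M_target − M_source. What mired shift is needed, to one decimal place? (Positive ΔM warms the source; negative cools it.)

M_source = 10⁶/3261 = 306.654; M_target = 10⁶/12349 = 80.978.
ΔM = 80.978 − 306.654 = -225.676 → -225.7 mireds, a cooling shift.

-225.7 mireds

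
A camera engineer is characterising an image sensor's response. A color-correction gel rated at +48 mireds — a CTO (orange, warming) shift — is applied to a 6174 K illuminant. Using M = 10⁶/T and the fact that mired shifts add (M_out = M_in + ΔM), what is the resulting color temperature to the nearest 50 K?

4750 K

M_in = 10⁶/6174 = 161.97 mireds.
M_out = 161.97 + (+48) = 209.97 mireds.
T_out = 10⁶/209.97 = 4762.6 K → 4750 K.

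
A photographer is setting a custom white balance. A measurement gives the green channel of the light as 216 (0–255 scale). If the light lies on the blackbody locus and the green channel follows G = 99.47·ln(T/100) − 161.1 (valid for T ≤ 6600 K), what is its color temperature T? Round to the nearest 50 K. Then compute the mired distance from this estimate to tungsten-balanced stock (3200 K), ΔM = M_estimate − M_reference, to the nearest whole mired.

ln t = (216 + 161.1) / 99.47 = 3.7911.
t = e^3.7911 = 44.305.
T = 100·t = 4430 K → 4450 K to the nearest 50 K.
M_estimate = 10⁶/4450 = 224.72; M_reference = 10⁶/3200 = 312.50.
ΔM = 224.72 − 312.50 = -87.78 → -88 mireds.

-88 mireds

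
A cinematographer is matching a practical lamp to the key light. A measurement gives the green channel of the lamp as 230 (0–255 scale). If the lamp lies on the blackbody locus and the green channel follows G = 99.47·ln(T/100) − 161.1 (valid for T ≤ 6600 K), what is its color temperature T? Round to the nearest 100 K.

5100 K

ln t = (230 + 161.1) / 99.47 = 3.9318.
t = e^3.9318 = 51.001.
T = 100·t = 5100 K → 5100 K to the nearest 100 K.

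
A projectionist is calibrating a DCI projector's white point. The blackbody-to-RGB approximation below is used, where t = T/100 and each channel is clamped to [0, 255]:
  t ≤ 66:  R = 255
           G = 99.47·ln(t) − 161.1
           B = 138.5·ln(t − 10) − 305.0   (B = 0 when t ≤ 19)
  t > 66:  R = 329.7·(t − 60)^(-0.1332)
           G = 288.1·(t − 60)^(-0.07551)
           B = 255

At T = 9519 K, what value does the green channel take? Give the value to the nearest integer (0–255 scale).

t = 9519/100 = 95.19; the t > 66 branch applies.
G = 288.1·(95.19 − 60)^(-0.07551) = 288.1·35.19^(-0.07551) = 288.1·0.76424 = 220.178.
Rounded: 220.

220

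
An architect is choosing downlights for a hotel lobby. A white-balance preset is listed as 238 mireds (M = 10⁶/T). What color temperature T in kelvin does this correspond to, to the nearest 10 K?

4200 K

T = 10⁶ / 238 = 4201.68 K → 4200 K.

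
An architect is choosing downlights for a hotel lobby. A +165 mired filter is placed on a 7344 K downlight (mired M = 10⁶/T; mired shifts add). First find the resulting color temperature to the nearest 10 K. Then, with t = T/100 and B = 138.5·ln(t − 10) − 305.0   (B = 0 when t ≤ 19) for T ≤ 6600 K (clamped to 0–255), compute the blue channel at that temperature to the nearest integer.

M_in = 10⁶/7344 = 136.17; M_out = 136.17 + (+165) = 301.17.
T_out = 10⁶/301.17 = 3320.4 K → 3320 K; t = 33.2.
B = 138.5·ln(33.2 − 10) − 305.0 = 138.5·ln 23.2 − 305.0 = 138.5·3.1442 − 305.0 = 130.465.
Rounded: 130.

130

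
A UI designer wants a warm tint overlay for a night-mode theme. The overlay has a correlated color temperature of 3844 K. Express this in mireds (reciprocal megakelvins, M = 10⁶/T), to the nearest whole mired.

M = 10⁶ / 3844 = 260.146 → 260 mireds.

260 mireds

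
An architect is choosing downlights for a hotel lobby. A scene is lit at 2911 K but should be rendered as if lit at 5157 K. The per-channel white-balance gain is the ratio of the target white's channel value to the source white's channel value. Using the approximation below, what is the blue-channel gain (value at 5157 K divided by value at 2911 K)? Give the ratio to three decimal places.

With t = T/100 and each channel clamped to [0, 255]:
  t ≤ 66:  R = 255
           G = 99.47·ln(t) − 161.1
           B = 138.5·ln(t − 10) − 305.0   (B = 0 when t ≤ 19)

At 2911 K (t = 29.11):
  B = 138.5·ln(29.11 − 10) − 305.0 = 138.5·ln 19.11 − 305.0 = 138.5·2.9502 − 305.0 = 103.604.
At 5157 K (t = 51.57):
  B = 138.5·ln(51.57 − 10) − 305.0 = 138.5·ln 41.57 − 305.0 = 138.5·3.7274 − 305.0 = 211.242.
Gain = 211.242 / 103.604 = 2.0389 → 2.039.

2.039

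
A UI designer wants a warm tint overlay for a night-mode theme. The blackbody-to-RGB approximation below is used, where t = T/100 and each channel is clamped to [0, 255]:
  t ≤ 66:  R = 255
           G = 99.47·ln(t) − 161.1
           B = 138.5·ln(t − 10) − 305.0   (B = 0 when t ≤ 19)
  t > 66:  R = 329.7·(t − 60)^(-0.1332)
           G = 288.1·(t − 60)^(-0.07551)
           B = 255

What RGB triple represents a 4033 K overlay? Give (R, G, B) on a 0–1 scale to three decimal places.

(1.000, 0.810, 0.657)

t = 4033/100 = 40.33; the t ≤ 66 branch applies.
R = 255 by definition for t ≤ 66.
G = 99.47·ln 40.33 − 161.1 = 99.47·3.6971 − 161.1 = 206.650.
B = 138.5·ln(40.33 − 10) − 305.0 = 138.5·ln 30.33 − 305.0 = 138.5·3.4121 − 305.0 = 167.581.
Dividing each by 255: (1.0000, 0.8104, 0.6572) → (1.000, 0.810, 0.657).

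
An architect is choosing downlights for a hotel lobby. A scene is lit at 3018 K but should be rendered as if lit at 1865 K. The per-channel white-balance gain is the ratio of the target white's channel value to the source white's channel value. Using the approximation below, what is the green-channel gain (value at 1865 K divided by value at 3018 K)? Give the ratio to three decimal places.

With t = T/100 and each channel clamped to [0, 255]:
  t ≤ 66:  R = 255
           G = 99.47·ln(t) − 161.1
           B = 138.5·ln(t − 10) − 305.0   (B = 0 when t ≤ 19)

At 3018 K (t = 30.18):
  G = 99.47·ln 30.18 − 161.1 = 99.47·3.4072 − 161.1 = 177.812.
At 1865 K (t = 18.65):
  G = 99.47·ln 18.65 − 161.1 = 99.47·2.9258 − 161.1 = 129.934.
Gain = 129.934 / 177.812 = 0.7307 → 0.731.

0.731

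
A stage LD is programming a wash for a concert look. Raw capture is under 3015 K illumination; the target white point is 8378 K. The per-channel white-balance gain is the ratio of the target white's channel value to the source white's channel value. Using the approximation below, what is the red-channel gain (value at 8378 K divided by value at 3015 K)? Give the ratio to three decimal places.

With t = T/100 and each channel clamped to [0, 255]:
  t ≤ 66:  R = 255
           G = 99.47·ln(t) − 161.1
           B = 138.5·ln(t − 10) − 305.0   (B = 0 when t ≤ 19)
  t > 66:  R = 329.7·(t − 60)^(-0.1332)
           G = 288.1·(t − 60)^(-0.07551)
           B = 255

0.848

At 3015 K (t = 30.15):
  R = 255 by definition for t ≤ 66.
At 8378 K (t = 83.78):
  R = 329.7·(83.78 − 60)^(-0.1332) = 329.7·23.78^(-0.1332) = 329.7·0.65567 = 216.176.
Gain = 216.176 / 255.000 = 0.8477 → 0.848.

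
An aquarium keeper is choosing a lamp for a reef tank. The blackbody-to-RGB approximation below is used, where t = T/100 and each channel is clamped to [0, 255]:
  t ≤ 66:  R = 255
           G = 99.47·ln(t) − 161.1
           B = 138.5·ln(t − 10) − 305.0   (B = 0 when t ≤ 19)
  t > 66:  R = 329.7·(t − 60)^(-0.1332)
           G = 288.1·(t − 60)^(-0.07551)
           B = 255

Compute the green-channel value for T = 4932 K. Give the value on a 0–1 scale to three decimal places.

0.889

t = 4932/100 = 49.32; the t ≤ 66 branch applies.
G = 99.47·ln 49.32 − 161.1 = 99.47·3.8983 − 161.1 = 226.667.
On a 0–1 scale: 226.667/255 = 0.8889 → 0.889.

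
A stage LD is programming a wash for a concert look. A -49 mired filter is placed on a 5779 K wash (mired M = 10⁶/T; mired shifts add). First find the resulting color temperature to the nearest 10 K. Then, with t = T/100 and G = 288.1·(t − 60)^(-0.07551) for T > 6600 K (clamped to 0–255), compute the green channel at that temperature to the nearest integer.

229

M_in = 10⁶/5779 = 173.04; M_out = 173.04 + (-49) = 124.04.
T_out = 10⁶/124.04 = 8061.9 K → 8060 K; t = 80.6.
G = 288.1·(80.6 − 60)^(-0.07551) = 288.1·20.6^(-0.07551) = 288.1·0.79577 = 229.263.
Rounded: 229.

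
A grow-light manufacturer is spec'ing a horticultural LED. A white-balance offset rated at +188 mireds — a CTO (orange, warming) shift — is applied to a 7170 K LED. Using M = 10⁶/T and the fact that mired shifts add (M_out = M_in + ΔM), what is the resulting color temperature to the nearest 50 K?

3050 K

M_in = 10⁶/7170 = 139.47 mireds.
M_out = 139.47 + (+188) = 327.47 mireds.
T_out = 10⁶/327.47 = 3053.7 K → 3050 K.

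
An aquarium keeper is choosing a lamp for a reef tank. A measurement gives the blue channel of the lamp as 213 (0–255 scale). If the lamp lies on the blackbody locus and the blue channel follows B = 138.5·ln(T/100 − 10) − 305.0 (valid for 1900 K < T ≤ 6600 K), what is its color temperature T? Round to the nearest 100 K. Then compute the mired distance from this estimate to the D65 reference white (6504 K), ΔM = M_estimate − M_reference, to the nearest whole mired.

ln(t − 10) = (213 + 305.0) / 138.5 = 3.7401.
t − 10 = e^3.7401 = 42.101, so t = 52.101.
T = 100·t = 5210 K → 5200 K to the nearest 100 K.
M_estimate = 10⁶/5200 = 192.31; M_reference = 10⁶/6504 = 153.75.
ΔM = 192.31 − 153.75 = 38.56 → +39 mireds.

+39 mireds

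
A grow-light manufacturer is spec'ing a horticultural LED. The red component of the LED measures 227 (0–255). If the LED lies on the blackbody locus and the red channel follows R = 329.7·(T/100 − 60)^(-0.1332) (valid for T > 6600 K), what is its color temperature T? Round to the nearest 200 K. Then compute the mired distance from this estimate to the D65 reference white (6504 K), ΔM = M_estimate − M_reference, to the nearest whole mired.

(t − 60)^(-0.1332) = 227/329.7 = 0.68850.
t − 60 = 0.68850^(1/-0.1332) = 0.68850^(-7.508) = 16.478, so t = 76.478.
T = 100·t = 7648 K → 7600 K to the nearest 200 K.
M_estimate = 10⁶/7600 = 131.58; M_reference = 10⁶/6504 = 153.75.
ΔM = 131.58 − 153.75 = -22.17 → -22 mireds.

-22 mireds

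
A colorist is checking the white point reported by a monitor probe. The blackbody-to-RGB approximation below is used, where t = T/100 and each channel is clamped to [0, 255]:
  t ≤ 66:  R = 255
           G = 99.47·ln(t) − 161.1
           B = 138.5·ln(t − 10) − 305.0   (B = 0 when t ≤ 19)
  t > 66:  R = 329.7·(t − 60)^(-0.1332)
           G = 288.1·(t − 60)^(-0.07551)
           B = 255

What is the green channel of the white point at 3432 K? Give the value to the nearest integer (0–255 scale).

191

t = 3432/100 = 34.32; the t ≤ 66 branch applies.
G = 99.47·ln 34.32 − 161.1 = 99.47·3.5357 − 161.1 = 190.599.
Rounded: 191.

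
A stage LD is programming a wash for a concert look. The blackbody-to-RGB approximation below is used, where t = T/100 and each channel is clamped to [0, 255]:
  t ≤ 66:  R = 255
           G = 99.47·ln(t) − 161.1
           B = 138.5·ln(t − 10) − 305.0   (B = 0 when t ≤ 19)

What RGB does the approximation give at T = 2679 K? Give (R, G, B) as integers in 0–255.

t = 2679/100 = 26.79; the t ≤ 66 branch applies.
R = 255 by definition for t ≤ 66.
G = 99.47·ln 26.79 − 161.1 = 99.47·3.2880 − 161.1 = 165.960.
B = 138.5·ln(26.79 − 10) − 305.0 = 138.5·ln 16.79 − 305.0 = 138.5·2.8208 − 305.0 = 85.679.
Rounded: (255, 166, 86).

(255, 166, 86)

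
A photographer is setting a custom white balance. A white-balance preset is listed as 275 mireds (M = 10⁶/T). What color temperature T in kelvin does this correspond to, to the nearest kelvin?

3636 K

T = 10⁶ / 275 = 3636.36 K → 3636 K.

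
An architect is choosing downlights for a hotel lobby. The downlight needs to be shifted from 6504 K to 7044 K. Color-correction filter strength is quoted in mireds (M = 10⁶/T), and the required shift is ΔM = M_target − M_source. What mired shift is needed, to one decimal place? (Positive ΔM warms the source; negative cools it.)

-11.8 mireds

M_source = 10⁶/6504 = 153.752; M_target = 10⁶/7044 = 141.965.
ΔM = 141.965 − 153.752 = -11.787 → -11.8 mireds, a cooling shift.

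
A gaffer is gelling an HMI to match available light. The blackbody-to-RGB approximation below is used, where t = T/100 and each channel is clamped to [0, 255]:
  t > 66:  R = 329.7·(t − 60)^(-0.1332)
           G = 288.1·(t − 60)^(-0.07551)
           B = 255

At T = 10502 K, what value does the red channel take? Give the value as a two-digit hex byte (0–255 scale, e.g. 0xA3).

t = 10502/100 = 105.02; the t > 66 branch applies.
R = 329.7·(105.02 − 60)^(-0.1332) = 329.7·45.02^(-0.1332) = 329.7·0.60224 = 198.557.
Rounded: 199; in hex, 0xC7.

0xC7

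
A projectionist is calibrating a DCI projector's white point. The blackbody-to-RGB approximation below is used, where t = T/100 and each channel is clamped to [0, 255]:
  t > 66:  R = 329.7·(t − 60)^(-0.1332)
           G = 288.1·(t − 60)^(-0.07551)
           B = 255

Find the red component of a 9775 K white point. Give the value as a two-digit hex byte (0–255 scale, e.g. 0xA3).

0xCB

t = 9775/100 = 97.75; the t > 66 branch applies.
R = 329.7·(97.75 − 60)^(-0.1332) = 329.7·37.75^(-0.1332) = 329.7·0.61653 = 203.270.
Rounded: 203; in hex, 0xCB.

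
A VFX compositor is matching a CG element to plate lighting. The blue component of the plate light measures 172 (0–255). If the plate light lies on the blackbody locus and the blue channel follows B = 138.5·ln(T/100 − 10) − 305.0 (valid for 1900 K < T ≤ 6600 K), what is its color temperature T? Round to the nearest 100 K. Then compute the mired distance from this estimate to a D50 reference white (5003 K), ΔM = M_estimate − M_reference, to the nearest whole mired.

ln(t − 10) = (172 + 305.0) / 138.5 = 3.4440.
t − 10 = e^3.4440 = 31.313, so t = 41.313.
T = 100·t = 4131 K → 4100 K to the nearest 100 K.
M_estimate = 10⁶/4100 = 243.90; M_reference = 10⁶/5003 = 199.88.
ΔM = 243.90 − 199.88 = 44.02 → +44 mireds.

+44 mireds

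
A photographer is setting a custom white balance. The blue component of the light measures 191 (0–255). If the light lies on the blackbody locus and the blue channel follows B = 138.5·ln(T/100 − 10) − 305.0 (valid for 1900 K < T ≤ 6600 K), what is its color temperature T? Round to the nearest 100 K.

4600 K

ln(t − 10) = (191 + 305.0) / 138.5 = 3.5812.
t − 10 = e^3.5812 = 35.918, so t = 45.918.
T = 100·t = 4592 K → 4600 K to the nearest 100 K.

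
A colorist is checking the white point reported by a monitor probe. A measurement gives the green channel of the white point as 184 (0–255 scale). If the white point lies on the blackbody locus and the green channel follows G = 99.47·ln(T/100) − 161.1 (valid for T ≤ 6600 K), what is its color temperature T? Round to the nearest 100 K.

3200 K

ln t = (184 + 161.1) / 99.47 = 3.4694.
t = e^3.4694 = 32.117.
T = 100·t = 3212 K → 3200 K to the nearest 100 K.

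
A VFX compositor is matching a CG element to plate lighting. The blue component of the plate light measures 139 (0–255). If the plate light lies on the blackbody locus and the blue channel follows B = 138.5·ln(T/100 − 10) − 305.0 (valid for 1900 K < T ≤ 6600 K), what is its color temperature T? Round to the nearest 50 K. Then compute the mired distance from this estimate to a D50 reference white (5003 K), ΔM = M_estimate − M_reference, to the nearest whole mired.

ln(t − 10) = (139 + 305.0) / 138.5 = 3.2058.
t − 10 = e^3.2058 = 24.675, so t = 34.675.
T = 100·t = 3467 K → 3450 K to the nearest 50 K.
M_estimate = 10⁶/3450 = 289.86; M_reference = 10⁶/5003 = 199.88.
ΔM = 289.86 − 199.88 = 89.98 → +90 mireds.

+90 mireds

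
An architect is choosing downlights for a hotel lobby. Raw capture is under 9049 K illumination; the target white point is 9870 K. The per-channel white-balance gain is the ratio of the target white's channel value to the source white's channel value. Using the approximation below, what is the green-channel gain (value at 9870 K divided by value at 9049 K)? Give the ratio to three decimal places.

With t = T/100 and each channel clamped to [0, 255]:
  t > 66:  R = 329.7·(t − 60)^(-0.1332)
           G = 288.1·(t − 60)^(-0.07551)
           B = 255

0.982

At 9049 K (t = 90.49):
  G = 288.1·(90.49 − 60)^(-0.07551) = 288.1·30.49^(-0.07551) = 288.1·0.77256 = 222.574.
At 9870 K (t = 98.7):
  G = 288.1·(98.7 − 60)^(-0.07551) = 288.1·38.7^(-0.07551) = 288.1·0.75877 = 218.603.
Gain = 218.603 / 222.574 = 0.9822 → 0.982.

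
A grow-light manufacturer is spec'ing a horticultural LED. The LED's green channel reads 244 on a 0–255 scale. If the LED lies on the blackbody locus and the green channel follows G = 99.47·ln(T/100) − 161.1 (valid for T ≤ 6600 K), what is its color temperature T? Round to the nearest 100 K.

5900 K

ln t = (244 + 161.1) / 99.47 = 4.0726.
t = e^4.0726 = 58.709.
T = 100·t = 5871 K → 5900 K to the nearest 100 K.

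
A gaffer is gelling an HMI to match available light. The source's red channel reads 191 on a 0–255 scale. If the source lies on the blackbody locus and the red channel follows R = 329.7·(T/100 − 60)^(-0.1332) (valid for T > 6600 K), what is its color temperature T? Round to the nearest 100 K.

12000 K

(t − 60)^(-0.1332) = 191/329.7 = 0.57931.
t − 60 = 0.57931^(1/-0.1332) = 0.57931^(-7.508) = 60.245, so t = 120.245.
T = 100·t = 12025 K → 12000 K to the nearest 100 K.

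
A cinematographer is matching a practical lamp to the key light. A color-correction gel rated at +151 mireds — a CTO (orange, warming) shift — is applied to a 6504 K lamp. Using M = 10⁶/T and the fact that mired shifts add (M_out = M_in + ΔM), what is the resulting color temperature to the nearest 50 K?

3300 K

M_in = 10⁶/6504 = 153.75 mireds.
M_out = 153.75 + (+151) = 304.75 mireds.
T_out = 10⁶/304.75 = 3281.4 K → 3300 K.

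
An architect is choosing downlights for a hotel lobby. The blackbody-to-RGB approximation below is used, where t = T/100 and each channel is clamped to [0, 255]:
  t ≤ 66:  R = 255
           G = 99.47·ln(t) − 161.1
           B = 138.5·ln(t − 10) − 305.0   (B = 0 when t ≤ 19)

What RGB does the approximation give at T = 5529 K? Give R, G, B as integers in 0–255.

R=255, G=238, B=223

t = 5529/100 = 55.29; the t ≤ 66 branch applies.
R = 255 by definition for t ≤ 66.
G = 99.47·ln 55.29 − 161.1 = 99.47·4.0126 − 161.1 = 238.033.
B = 138.5·ln(55.29 − 10) − 305.0 = 138.5·ln 45.29 − 305.0 = 138.5·3.8131 − 305.0 = 223.112.
Rounded: (255, 238, 223).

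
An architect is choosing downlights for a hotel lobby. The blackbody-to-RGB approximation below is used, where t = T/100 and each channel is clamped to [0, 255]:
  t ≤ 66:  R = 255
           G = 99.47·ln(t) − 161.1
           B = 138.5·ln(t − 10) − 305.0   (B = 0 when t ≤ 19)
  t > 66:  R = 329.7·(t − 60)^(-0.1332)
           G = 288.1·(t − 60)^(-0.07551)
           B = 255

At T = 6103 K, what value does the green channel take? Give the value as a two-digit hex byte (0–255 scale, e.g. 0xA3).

0xF8

t = 6103/100 = 61.03; the t ≤ 66 branch applies.
G = 99.47·ln 61.03 − 161.1 = 99.47·4.1114 − 161.1 = 247.858.
Rounded: 248; in hex, 0xF8.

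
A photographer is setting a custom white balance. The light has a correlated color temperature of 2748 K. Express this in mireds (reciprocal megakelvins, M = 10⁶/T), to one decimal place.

M = 10⁶ / 2748 = 363.901 → 363.9 mireds.

363.9 mireds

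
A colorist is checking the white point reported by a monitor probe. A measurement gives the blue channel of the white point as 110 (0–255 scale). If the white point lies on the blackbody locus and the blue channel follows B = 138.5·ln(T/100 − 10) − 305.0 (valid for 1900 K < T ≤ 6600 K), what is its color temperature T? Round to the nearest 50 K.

3000 K

ln(t − 10) = (110 + 305.0) / 138.5 = 2.9964.
t − 10 = e^2.9964 = 20.013, so t = 30.013.
T = 100·t = 3001 K → 3000 K to the nearest 50 K.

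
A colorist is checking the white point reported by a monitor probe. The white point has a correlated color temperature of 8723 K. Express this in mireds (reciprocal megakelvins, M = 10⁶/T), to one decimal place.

114.6 mireds

M = 10⁶ / 8723 = 114.639 → 114.6 mireds.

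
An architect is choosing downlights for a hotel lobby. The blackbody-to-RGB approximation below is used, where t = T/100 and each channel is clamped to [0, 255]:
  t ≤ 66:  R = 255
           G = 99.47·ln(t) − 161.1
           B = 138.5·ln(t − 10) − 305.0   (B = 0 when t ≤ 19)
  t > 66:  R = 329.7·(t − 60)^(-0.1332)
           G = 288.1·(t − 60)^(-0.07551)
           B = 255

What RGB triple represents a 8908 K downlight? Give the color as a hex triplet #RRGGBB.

#D2DFFF

t = 8908/100 = 89.08; the t > 66 branch applies.
R = 329.7·(89.08 − 60)^(-0.1332) = 329.7·29.08^(-0.1332) = 329.7·0.63834 = 210.459.
G = 288.1·(89.08 − 60)^(-0.07551) = 288.1·29.08^(-0.07551) = 288.1·0.77533 = 223.371.
B = 255 by definition for t > 66.
Rounded: (210, 223, 255).
In hex: #D2DFFF.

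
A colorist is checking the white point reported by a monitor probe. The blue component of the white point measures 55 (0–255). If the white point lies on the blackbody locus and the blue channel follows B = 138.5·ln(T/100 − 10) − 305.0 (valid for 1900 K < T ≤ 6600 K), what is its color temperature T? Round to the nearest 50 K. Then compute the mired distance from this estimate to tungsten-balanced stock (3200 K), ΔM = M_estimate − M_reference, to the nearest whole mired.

+113 mireds

ln(t − 10) = (55 + 305.0) / 138.5 = 2.5993.
t − 10 = e^2.5993 = 13.454, so t = 23.454.
T = 100·t = 2345 K → 2350 K to the nearest 50 K.
M_estimate = 10⁶/2350 = 425.53; M_reference = 10⁶/3200 = 312.50.
ΔM = 425.53 − 312.50 = 113.03 → +113 mireds.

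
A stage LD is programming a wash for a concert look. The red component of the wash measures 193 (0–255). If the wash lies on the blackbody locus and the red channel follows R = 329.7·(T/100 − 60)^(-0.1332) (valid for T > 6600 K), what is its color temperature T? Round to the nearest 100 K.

(t − 60)^(-0.1332) = 193/329.7 = 0.58538.
t − 60 = 0.58538^(1/-0.1332) = 0.58538^(-7.508) = 55.713, so t = 115.713.
T = 100·t = 11571 K → 11600 K to the nearest 100 K.

11600 K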